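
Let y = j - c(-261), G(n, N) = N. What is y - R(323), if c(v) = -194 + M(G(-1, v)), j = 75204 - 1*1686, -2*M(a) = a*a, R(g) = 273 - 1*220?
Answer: 215439/2 ≈ 1.0772e+5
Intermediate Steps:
R(g) = 53 (R(g) = 273 - 220 = 53)
M(a) = -a**2/2 (M(a) = -a*a/2 = -a**2/2)
j = 73518 (j = 75204 - 1686 = 73518)
c(v) = -194 - v**2/2
y = 215545/2 (y = 73518 - (-194 - 1/2*(-261)**2) = 73518 - (-194 - 1/2*68121) = 73518 - (-194 - 68121/2) = 73518 - 1*(-68509/2) = 73518 + 68509/2 = 215545/2 ≈ 1.0777e+5)
y - R(323) = 215545/2 - 1*53 = 215545/2 - 53 = 215439/2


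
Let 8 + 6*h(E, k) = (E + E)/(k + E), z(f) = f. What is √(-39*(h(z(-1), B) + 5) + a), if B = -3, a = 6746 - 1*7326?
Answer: I*√2905/2 ≈ 26.949*I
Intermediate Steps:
a = -580 (a = 6746 - 7326 = -580)
h(E, k) = -4/3 + E/(3*(E + k)) (h(E, k) = -4/3 + ((E + E)/(k + E))/6 = -4/3 + ((2*E)/(E + k))/6 = -4/3 + (2*E/(E + k))/6 = -4/3 + E/(3*(E + k)))
√(-39*(h(z(-1), B) + 5) + a) = √(-39*((-1*(-1) - 4/3*(-3))/(-1 - 3) + 5) - 580) = √(-39*((1 + 4)/(-4) + 5) - 580) = √(-39*(-¼*5 + 5) - 580) = √(-39*(-5/4 + 5) - 580) = √(-39*15/4 - 580) = √(-585/4 - 580) = √(-2905/4) = I*√2905/2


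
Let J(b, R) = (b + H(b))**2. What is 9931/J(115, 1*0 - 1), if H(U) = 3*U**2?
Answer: 9931/1583244100 ≈ 6.2726e-6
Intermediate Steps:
J(b, R) = (b + 3*b**2)**2
9931/J(115, 1*0 - 1) = 9931/((115**2*(1 + 3*115)**2)) = 9931/((13225*(1 + 345)**2)) = 9931/((13225*346**2)) = 9931/((13225*119716)) = 9931/1583244100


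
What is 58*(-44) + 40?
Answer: -2512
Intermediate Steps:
58*(-44) + 40 = -2552 + 40 = -2512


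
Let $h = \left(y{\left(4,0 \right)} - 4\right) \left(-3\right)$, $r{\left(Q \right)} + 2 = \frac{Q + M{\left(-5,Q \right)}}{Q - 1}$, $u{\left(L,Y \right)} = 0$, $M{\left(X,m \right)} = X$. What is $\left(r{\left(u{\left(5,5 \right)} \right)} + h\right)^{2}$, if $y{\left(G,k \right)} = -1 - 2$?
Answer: $576$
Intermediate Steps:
$y{\left(G,k \right)} = -3$
$r{\left(Q \right)} = -2 + \frac{-5 + Q}{-1 + Q}$ ($r{\left(Q \right)} = -2 + \frac{Q - 5}{Q - 1} = -2 + \frac{-5 + Q}{-1 + Q}$)
$h = 21$ ($h = \left(-3 - 4\right) \left(-3\right) = \left(-7\right) \left(-3\right) = 21$)
$\left(r{\left(u{\left(5,5 \right)} \right)} + h\right)^{2} = \left(\frac{-3 - 0}{-1 + 0} + 21\right)^{2} = \left(\frac{-3 + 0}{-1} + 21\right)^{2} = \left(\left(-1\right) \left(-3\right) + 21\right)^{2} = \left(3 + 21\right)^{2} = 24^{2} = 576$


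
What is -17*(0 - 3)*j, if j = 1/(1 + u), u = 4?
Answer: 51/5 ≈ 10.200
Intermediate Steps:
j = ⅕ (j = 1/(1 + 4) = 1/5 = ⅕ ≈ 0.20000)
-17*(0 - 3)*j = -17*(0 - 3)/5 = -(-51)/5 = -17*(-⅗) = 51/5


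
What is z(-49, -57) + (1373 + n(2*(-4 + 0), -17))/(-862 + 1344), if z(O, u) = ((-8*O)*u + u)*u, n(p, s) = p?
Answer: 615446439/482 ≈ 1.2769e+6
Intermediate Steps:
z(O, u) = u*(u - 8*O*u) (z(O, u) = (-8*O*u + u)*u = (u - 8*O*u)*u = u*(u - 8*O*u))
z(-49, -57) + (1373 + n(2*(-4 + 0), -17))/(-862 + 1344) = (-57)²*(1 - 8*(-49)) + (1373 + 2*(-4 + 0))/(-862 + 1344) = 3249*(1 + 392) + (1373 + 2*(-4))/482 = 3249*393 + (1373 - 8)*(1/482) = 1276857 + 1365*(1/482) = 1276857 + 1365/482 = 615446439/482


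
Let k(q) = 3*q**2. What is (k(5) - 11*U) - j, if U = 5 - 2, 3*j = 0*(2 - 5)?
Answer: 42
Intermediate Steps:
j = 0 (j = (0*(2 - 5))/3 = (0*(-3))/3 = (1/3)*0 = 0)
U = 3
(k(5) - 11*U) - j = (3*5**2 - 11*3) - 1*0 = (3*25 - 33) + 0 = (75 - 33) + 0 = 42 + 0 = 42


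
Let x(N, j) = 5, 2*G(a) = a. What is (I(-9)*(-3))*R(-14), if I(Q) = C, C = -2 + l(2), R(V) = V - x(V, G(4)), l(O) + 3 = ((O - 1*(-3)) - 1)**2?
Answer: 627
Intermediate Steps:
G(a) = a/2
l(O) = -3 + (2 + O)**2 (l(O) = -3 + ((O - 1*(-3)) - 1)**2 = -3 + ((O + 3) - 1)**2 = -3 + ((3 + O) - 1)**2 = -3 + (2 + O)**2)
R(V) = -5 + V (R(V) = V - 1*5 = V - 5 = -5 + V)
C = 11 (C = -2 + (-3 + (2 + 2)**2) = -2 + (-3 + 4**2) = -2 + (-3 + 16) = -2 + 13 = 11)
I(Q) = 11
(I(-9)*(-3))*R(-14) = (11*(-3))*(-5 - 14) = -33*(-19) = 627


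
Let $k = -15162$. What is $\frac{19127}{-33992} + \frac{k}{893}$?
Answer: $- \frac{28024585}{1597624} \approx -17.541$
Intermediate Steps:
$\frac{19127}{-33992} + \frac{k}{893} = \frac{19127}{-33992} - \frac{15162}{893} = 19127 \left(- \frac{1}{33992}\right) - \frac{798}{47} = - \frac{19127}{33992} - \frac{798}{47} = - \frac{28024585}{1597624}$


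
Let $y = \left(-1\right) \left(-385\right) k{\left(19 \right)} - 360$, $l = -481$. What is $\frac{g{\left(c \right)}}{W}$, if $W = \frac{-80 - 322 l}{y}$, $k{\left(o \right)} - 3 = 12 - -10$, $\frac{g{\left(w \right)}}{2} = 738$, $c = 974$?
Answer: $\frac{402210}{4553} \approx 88.34$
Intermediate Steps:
$g{\left(w \right)} = 1476$ ($g{\left(w \right)} = 2 \cdot 738 = 1476$)
$k{\left(o \right)} = 25$ ($k{\left(o \right)} = 3 + \left(12 - -10\right) = 3 + \left(12 + 10\right) = 3 + 22 = 25$)
$y = 9265$ ($y = \left(-1\right) \left(-385\right) 25 - 360 = 385 \cdot 25 - 360 = 9625 - 360 = 9265$)
$W = \frac{9106}{545}$ ($W = \frac{-80 - -154882}{9265} = \left(-80 + 154882\right) \frac{1}{9265} = 154802 \cdot \frac{1}{9265} = \frac{9106}{545} \approx 16.708$)
$\frac{g{\left(c \right)}}{W} = \frac{1476}{\frac{9106}{545}} = 1476 \cdot \frac{545}{9106} = \frac{402210}{4553}$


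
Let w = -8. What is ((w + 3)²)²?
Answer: 625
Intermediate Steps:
((w + 3)²)² = ((-8 + 3)²)² = ((-5)²)² = 25² = 625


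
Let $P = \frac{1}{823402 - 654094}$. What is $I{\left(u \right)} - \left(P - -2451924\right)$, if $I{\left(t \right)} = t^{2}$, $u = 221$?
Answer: $- \frac{406861176565}{169308} \approx -2.4031 \cdot 10^{6}$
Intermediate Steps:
$P = \frac{1}{169308} \approx 5.9064 \cdot 10^{-6}$
$I{\left(u \right)} - \left(P - -2451924\right) = 221^{2} - \left(\frac{1}{169308} - -2451924\right) = 48841 - \left(\frac{1}{169308} + 2451924\right) = 48841 - \frac{415130348593}{169308} = - \frac{406861176565}{169308}$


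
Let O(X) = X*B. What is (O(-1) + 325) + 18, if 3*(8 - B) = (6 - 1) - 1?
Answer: 1009/3 ≈ 336.33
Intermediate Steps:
B = 20/3 (B = 8 - ((6 - 1) - 1)/3 = 8 - (5 - 1)/3 = 8 - 1/3*4 = 8 - 4/3 = 20/3 ≈ 6.6667)
O(X) = 20*X/3 (O(X) = X*(20/3) = 20*X/3)
(O(-1) + 325) + 18 = ((20/3)*(-1) + 325) + 18 = (-20/3 + 325) + 18 = 955/3 + 18 = 1009/3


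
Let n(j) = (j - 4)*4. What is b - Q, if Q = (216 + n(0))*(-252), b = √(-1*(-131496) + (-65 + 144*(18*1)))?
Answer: 50400 + √134023 ≈ 50766.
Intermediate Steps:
n(j) = -16 + 4*j (n(j) = (-4 + j)*4 = -16 + 4*j)
b = √134023 (b = √(131496 + (-65 + 144*18)) = √(131496 + (-65 + 2592)) = √(131496 + 2527) = √134023 ≈ 366.09)
Q = -50400 (Q = (216 + (-16 + 4*0))*(-252) = (216 + (-16 + 0))*(-252) = (216 - 16)*(-252) = 200*(-252) = -50400)
b - Q = √134023 - 1*(-50400) = √134023 + 50400 = 50400 + √134023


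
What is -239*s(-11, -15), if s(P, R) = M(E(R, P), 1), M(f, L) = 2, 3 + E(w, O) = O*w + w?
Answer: -478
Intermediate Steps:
E(w, O) = -3 + w + O*w (E(w, O) = -3 + (O*w + w) = -3 + (w + O*w) = -3 + w + O*w)
s(P, R) = 2
-239*s(-11, -15) = -239*2 = -478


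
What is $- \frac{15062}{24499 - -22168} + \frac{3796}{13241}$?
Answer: $- \frac{22288010}{617917747} \approx -0.03607$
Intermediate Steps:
$- \frac{15062}{24499 - -22168} + \frac{3796}{13241} = - \frac{15062}{24499 + 22168} + 3796 \cdot \frac{1}{13241} = - \frac{15062}{46667} + \frac{3796}{13241} = - \frac{22288010}{617917747}$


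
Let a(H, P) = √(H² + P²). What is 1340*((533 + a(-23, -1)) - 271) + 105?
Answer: 351185 + 1340*√530 ≈ 3.8203e+5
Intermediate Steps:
1340*((533 + a(-23, -1)) - 271) + 105 = 1340*((533 + √((-23)² + (-1)²)) - 271) + 105 = 1340*((533 + √(529 + 1)) - 271) + 105 = 1340*((533 + √530) - 271) + 105 = 1340*(262 + √530) + 105 = (351080 + 1340*√530) + 105 = 351185 + 1340*√530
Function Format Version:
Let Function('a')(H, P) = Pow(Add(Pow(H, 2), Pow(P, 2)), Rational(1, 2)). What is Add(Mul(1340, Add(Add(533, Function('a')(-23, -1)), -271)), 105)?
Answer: Add(351185, Mul(1340, Pow(530, Rational(1, 2)))) ≈ 3.8203e+5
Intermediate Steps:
Add(Mul(1340, Add(Add(533, Function('a')(-23, -1)), -271)), 105) = Add(Mul(1340, Add(Add(533, Pow(Add(Pow(-23, 2), Pow(-1, 2)), Rational(1, 2))), -271)), 105) = Add(Mul(1340, Add(Add(533, Pow(Add(529, 1), Rational(1, 2))), -271)), 105) = Add(Mul(1340, Add(Add(533, Pow(530, Rational(1, 2))), -271)), 105) = Add(Mul(1340, Add(262, Pow(530, Rational(1, 2)))), 105) = Add(Add(351080, Mul(1340, Pow(530, Rational(1, 2)))), 105) = Add(351185, Mul(1340, Pow(530, Rational(1, 2))))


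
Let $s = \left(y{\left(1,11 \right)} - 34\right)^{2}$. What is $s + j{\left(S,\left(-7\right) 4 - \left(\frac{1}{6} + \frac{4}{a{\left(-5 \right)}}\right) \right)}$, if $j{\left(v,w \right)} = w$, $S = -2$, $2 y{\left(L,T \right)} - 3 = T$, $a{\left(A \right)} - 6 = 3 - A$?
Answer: $\frac{29423}{42} \approx 700.55$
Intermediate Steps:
$a{\left(A \right)} = 9 - A$ ($a{\left(A \right)} = 6 - \left(-3 + A\right) = 9 - A$)
$y{\left(L,T \right)} = \frac{3}{2} + \frac{T}{2}$
$s = 729$ ($s = \left(\left(\frac{3}{2} + \frac{1}{2} \cdot 11\right) - 34\right)^{2} = \left(\left(\frac{3}{2} + \frac{11}{2}\right) - 34\right)^{2} = \left(7 - 34\right)^{2} = \left(-27\right)^{2} = 729$)
$s + j{\left(S,\left(-7\right) 4 - \left(\frac{1}{6} + \frac{4}{a{\left(-5 \right)}}\right) \right)} = 729 - \left(\frac{169}{6} + \frac{4}{9 - -5}\right) = 729 - \left(\frac{169}{6} + \frac{4}{9 + 5}\right) = 729 - \left(\frac{169}{6} + \frac{2}{7}\right) = 729 - \frac{1195}{42} = \frac{29423}{42}$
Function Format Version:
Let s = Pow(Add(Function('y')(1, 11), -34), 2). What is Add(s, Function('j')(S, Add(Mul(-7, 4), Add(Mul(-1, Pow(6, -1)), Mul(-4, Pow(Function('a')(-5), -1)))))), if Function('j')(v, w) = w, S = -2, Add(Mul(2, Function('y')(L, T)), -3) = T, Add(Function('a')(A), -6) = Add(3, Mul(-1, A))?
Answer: Rational(29423, 42) ≈ 700.55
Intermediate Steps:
Function('a')(A) = Add(9, Mul(-1, A)) (Function('a')(A) = Add(6, Add(3, Mul(-1, A))) = Add(9, Mul(-1, A)))
Function('y')(L, T) = Add(Rational(3, 2), Mul(Rational(1, 2), T))
s = 729 (s = Pow(Add(Add(Rational(3, 2), Mul(Rational(1, 2), 11)), -34), 2) = Pow(Add(Add(Rational(3, 2), Rational(11, 2)), -34), 2) = Pow(Add(7, -34), 2) = Pow(-27, 2) = 729)
Add(s, Function('j')(S, Add(Mul(-7, 4), Add(Mul(-1, Pow(6, -1)), Mul(-4, Pow(Function('a')(-5), -1)))))) = Add(729, Add(Mul(-7, 4), Add(Mul(-1, Pow(6, -1)), Mul(-4, Pow(Add(9, Mul(-1, -5)), -1))))) = Add(729, Add(-28, Add(Mul(-1, Rational(1, 6)), Mul(-4, Pow(Add(9, 5), -1))))) = Add(729, Add(-28, Add(Rational(-1, 6), Mul(-4, Pow(14, -1))))) = Add(729, Add(-28, Add(Rational(-1, 6), Mul(-4, Rational(1, 14))))) = Add(729, Add(-28, Add(Rational(-1, 6), Rational(-2, 7)))) = Add(729, Add(-28, Rational(-19, 42))) = Add(729, Rational(-1195, 42)) = Rational(29423, 42)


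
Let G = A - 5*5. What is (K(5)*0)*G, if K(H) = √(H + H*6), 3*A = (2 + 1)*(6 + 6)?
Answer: 0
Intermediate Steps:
A = 12 (A = ((2 + 1)*(6 + 6))/3 = (3*12)/3 = (⅓)*36 = 12)
K(H) = √7*√H (K(H) = √(H + 6*H) = √(7*H) = √7*√H)
G = -13 (G = 12 - 5*5 = 12 - 25 = -13)
(K(5)*0)*G = ((√7*√5)*0)*(-13) = (√35*0)*(-13) = 0*(-13) = 0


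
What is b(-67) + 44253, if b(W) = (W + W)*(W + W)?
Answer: 62209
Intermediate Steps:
b(W) = 4*W² (b(W) = (2*W)*(2*W) = 4*W²)
b(-67) + 44253 = 4*(-67)² + 44253 = 4*4489 + 44253 = 17956 + 44253 = 62209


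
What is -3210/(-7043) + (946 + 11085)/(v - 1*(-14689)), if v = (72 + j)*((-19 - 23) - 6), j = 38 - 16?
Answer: 117402503/71676611 ≈ 1.6379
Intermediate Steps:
j = 22
v = -4512 (v = (72 + 22)*((-19 - 23) - 6) = 94*(-42 - 6) = 94*(-48) = -4512)
-3210/(-7043) + (946 + 11085)/(v - 1*(-14689)) = -3210/(-7043) + (946 + 11085)/(-4512 - 1*(-14689)) = -3210*(-1/7043) + 12031/(-4512 + 14689) = 3210/7043 + 12031/10177 = 117402503/71676611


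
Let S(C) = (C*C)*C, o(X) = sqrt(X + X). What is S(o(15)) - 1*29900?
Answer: -29900 + 30*sqrt(30) ≈ -29736.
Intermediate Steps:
o(X) = sqrt(2)*sqrt(X) (o(X) = sqrt(2*X) = sqrt(2)*sqrt(X))
S(C) = C**3 (S(C) = C**2*C = C**3)
S(o(15)) - 1*29900 = (sqrt(2)*sqrt(15))**3 - 1*29900 = (sqrt(30))**3 - 29900 = 30*sqrt(30) - 29900 = -29900 + 30*sqrt(30)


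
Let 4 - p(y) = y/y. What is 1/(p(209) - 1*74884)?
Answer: -1/74881 ≈ -1.3355e-5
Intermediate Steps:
p(y) = 3 (p(y) = 4 - y/y = 4 - 1*1 = 4 - 1 = 3)
1/(p(209) - 1*74884) = 1/(3 - 1*74884) = 1/(3 - 74884) = 1/(-74881) = -1/74881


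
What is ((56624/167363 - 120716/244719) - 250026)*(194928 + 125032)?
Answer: -3276485660164326513040/40956905997 ≈ -7.9998e+10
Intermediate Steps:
((56624/167363 - 120716/244719) - 250026)*(194928 + 125032) = ((56624*(1/167363) - 120716*1/244719) - 250026)*319960 = ((56624/167363 - 120716/244719) - 250026)*319960 = (-6346423252/40956905997 - 250026)*319960 = -10240297725229174/40956905997*319960 = -3276485660164326513040/40956905997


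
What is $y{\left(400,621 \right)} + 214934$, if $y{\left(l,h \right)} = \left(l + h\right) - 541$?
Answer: $215414$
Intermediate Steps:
$y{\left(l,h \right)} = -541 + h + l$ ($y{\left(l,h \right)} = \left(h + l\right) - 541 = -541 + h + l$)
$y{\left(400,621 \right)} + 214934 = \left(-541 + 621 + 400\right) + 214934 = 480 + 214934 = 215414$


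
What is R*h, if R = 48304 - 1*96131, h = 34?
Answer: -1626118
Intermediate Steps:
R = -47827 (R = 48304 - 96131 = -47827)
R*h = -47827*34 = -1626118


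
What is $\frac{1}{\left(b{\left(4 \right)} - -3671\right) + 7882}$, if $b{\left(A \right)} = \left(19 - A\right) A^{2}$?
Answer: $\frac{1}{11793} \approx 8.4796 \cdot 10^{-5}$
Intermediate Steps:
$b{\left(A \right)} = A^{2} \left(19 - A\right)$
$\frac{1}{\left(b{\left(4 \right)} - -3671\right) + 7882} = \frac{1}{\left(4^{2} \left(19 - 4\right) - -3671\right) + 7882} = \frac{1}{\left(16 \left(19 - 4\right) + 3671\right) + 7882} = \frac{1}{\left(16 \cdot 15 + 3671\right) + 7882} = \frac{1}{\left(240 + 3671\right) + 7882} = \frac{1}{3911 + 7882} = \frac{1}{11793}$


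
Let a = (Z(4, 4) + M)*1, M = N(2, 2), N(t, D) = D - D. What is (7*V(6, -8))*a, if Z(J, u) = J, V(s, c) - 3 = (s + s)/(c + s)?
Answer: -84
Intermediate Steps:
N(t, D) = 0
V(s, c) = 3 + 2*s/(c + s) (V(s, c) = 3 + (s + s)/(c + s) = 3 + (2*s)/(c + s) = 3 + 2*s/(c + s))
M = 0
a = 4 (a = (4 + 0)*1 = 4*1 = 4)
(7*V(6, -8))*a = (7*((3*(-8) + 5*6)/(-8 + 6)))*4 = (7*((-24 + 30)/(-2)))*4 = (7*(-1/2*6))*4 = (7*(-3))*4 = -21*4 = -84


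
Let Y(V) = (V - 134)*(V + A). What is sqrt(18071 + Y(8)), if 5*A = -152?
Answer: sqrt(522335)/5 ≈ 144.55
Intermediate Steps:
A = -152/5 (A = (1/5)*(-152) = -152/5 ≈ -30.400)
Y(V) = (-134 + V)*(-152/5 + V) (Y(V) = (V - 134)*(V - 152/5) = (-134 + V)*(-152/5 + V))
sqrt(18071 + Y(8)) = sqrt(18071 + (20368/5 + 8**2 - 822/5*8)) = sqrt(18071 + (20368/5 + 64 - 6576/5)) = sqrt(18071 + 14112/5) = sqrt(104467/5) = sqrt(522335)/5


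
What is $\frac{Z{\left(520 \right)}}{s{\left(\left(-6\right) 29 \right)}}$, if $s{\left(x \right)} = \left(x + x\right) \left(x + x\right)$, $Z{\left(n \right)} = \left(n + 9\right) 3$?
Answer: $\frac{529}{40368} \approx 0.013104$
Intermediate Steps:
$Z{\left(n \right)} = 27 + 3 n$ ($Z{\left(n \right)} = \left(9 + n\right) 3 = 27 + 3 n$)
$s{\left(x \right)} = 4 x^{2}$ ($s{\left(x \right)} = 2 x 2 x = 4 x^{2}$)
$\frac{Z{\left(520 \right)}}{s{\left(\left(-6\right) 29 \right)}} = \frac{27 + 3 \cdot 520}{4 \left(\left(-6\right) 29\right)^{2}} = \frac{27 + 1560}{4 \left(-174\right)^{2}} = \frac{1587}{4 \cdot 30276} = \frac{1587}{121104} = 1587 \cdot \frac{1}{121104} = \frac{529}{40368}$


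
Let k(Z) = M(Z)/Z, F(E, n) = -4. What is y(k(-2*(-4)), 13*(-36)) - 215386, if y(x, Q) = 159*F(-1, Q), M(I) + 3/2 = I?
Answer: -216022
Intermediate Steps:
M(I) = -3/2 + I
k(Z) = (-3/2 + Z)/Z
y(x, Q) = -636 (y(x, Q) = 159*(-4) = -636)
y(k(-2*(-4)), 13*(-36)) - 215386 = -636 - 215386 = -216022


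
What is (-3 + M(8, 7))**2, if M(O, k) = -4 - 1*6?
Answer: 169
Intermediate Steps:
M(O, k) = -10 (M(O, k) = -4 - 6 = -10)
(-3 + M(8, 7))**2 = (-3 - 10)**2 = (-13)**2 = 169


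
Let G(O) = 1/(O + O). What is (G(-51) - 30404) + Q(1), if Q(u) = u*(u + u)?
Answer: -3101005/102 ≈ -30402.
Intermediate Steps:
Q(u) = 2*u² (Q(u) = u*(2*u) = 2*u²)
G(O) = 1/(2*O)
(G(-51) - 30404) + Q(1) = ((½)/(-51) - 30404) + 2*1² = ((½)*(-1/51) - 30404) + 2*1 = (-1/102 - 30404) + 2 = -3101209/102 + 2 = -3101005/102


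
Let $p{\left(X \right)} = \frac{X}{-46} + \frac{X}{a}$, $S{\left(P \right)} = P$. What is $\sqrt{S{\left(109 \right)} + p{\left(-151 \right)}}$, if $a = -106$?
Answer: $\frac{3 \sqrt{18773819}}{1219} \approx 10.663$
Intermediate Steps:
$p{\left(X \right)} = - \frac{38 X}{1219}$ ($p{\left(X \right)} = \frac{X}{-46} + \frac{X}{-106} = X \left(- \frac{1}{46}\right) + X \left(- \frac{1}{106}\right) = - \frac{X}{46} - \frac{X}{106} = - \frac{38 X}{1219}$)
$\sqrt{S{\left(109 \right)} + p{\left(-151 \right)}} = \sqrt{109 - - \frac{5738}{1219}} = \sqrt{109 + \frac{5738}{1219}} = \sqrt{\frac{138609}{1219}} = \frac{3 \sqrt{18773819}}{1219}$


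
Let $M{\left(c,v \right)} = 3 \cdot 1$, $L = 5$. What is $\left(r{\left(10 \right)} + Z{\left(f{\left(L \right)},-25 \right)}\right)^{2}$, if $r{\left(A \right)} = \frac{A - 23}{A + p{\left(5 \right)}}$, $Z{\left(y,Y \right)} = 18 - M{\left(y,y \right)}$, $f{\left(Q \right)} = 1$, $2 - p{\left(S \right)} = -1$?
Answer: $196$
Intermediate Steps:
$p{\left(S \right)} = 3$ ($p{\left(S \right)} = 2 - -1 = 2 + 1 = 3$)
$M{\left(c,v \right)} = 3$
$Z{\left(y,Y \right)} = 15$ ($Z{\left(y,Y \right)} = 18 - 3 = 15$)
$r{\left(A \right)} = \frac{-23 + A}{3 + A}$ ($r{\left(A \right)} = \frac{A - 23}{A + 3} = \frac{-23 + A}{3 + A}$)
$\left(r{\left(10 \right)} + Z{\left(f{\left(L \right)},-25 \right)}\right)^{2} = \left(\frac{-23 + 10}{3 + 10} + 15\right)^{2} = \left(\frac{1}{13} \left(-13\right) + 15\right)^{2} = \left(-1 + 15\right)^{2} = 14^{2} = 196$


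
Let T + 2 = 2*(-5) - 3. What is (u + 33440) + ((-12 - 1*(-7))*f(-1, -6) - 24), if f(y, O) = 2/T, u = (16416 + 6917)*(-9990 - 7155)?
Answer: -1200032605/3 ≈ -4.0001e+8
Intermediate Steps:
u = -400044285 (u = 23333*(-17145) = -400044285)
T = -15 (T = -2 + (2*(-5) - 3) = -2 + (-10 - 3) = -2 - 13 = -15)
f(y, O) = -2/15 (f(y, O) = 2/(-15) = 2*(-1/15) = -2/15)
(u + 33440) + ((-12 - 1*(-7))*f(-1, -6) - 24) = (-400044285 + 33440) + ((-12 - 1*(-7))*(-2/15) - 24) = -400010845 + ((-12 + 7)*(-2/15) - 24) = -400010845 + (-5*(-2/15) - 24) = -400010845 + (2/3 - 24) = -400010845 - 70/3 = -1200032605/3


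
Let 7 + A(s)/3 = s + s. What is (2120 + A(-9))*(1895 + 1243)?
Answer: 6417210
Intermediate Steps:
A(s) = -21 + 6*s (A(s) = -21 + 3*(s + s) = -21 + 3*(2*s) = -21 + 6*s)
(2120 + A(-9))*(1895 + 1243) = (2120 + (-21 + 6*(-9)))*(1895 + 1243) = (2120 + (-21 - 54))*3138 = (2120 - 75)*3138 = 2045*3138 = 6417210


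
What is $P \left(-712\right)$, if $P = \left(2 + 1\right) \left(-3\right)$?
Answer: $6408$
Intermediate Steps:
$P = -9$ ($P = 3 \left(-3\right) = -9$)
$P \left(-712\right) = \left(-9\right) \left(-712\right) = 6408$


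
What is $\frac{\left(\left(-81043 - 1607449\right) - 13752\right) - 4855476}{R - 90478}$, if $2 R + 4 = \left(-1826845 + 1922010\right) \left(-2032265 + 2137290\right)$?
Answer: $- \frac{2623088}{1998904633} \approx -0.0013123$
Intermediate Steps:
$R = \frac{9994704121}{2}$ ($R = -2 + \frac{\left(-1826845 + 1922010\right) \left(-2032265 + 2137290\right)}{2} = -2 + \frac{95165 \cdot 105025}{2} = -2 + \frac{1}{2} \cdot 9994704125 = -2 + \frac{9994704125}{2} = \frac{9994704121}{2} \approx 4.9973 \cdot 10^{9}$)
$\frac{\left(\left(-81043 - 1607449\right) - 13752\right) - 4855476}{R - 90478} = \frac{\left(\left(-81043 - 1607449\right) - 13752\right) - 4855476}{\frac{9994704121}{2} - 90478} = \frac{\left(-1688492 - 13752\right) - 4855476}{\frac{9994523165}{2}} = \left(-1702244 - 4855476\right) \frac{2}{9994523165} = \left(-6557720\right) \frac{2}{9994523165} = - \frac{2623088}{1998904633}$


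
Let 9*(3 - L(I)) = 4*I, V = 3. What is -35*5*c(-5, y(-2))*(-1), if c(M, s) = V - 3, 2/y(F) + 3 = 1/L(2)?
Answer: 0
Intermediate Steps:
L(I) = 3 - 4*I/9
y(F) = -19/24 (y(F) = 2/(-3 + 1/(3 - 4/9*2)) = 2/(-3 + 1/(3 - 8/9)) = 2/(-3 + 1/(19/9)) = 2/(-3 + 9/19) = 2/(-48/19) = 2*(-19/48) = -19/24)
c(M, s) = 0 (c(M, s) = 3 - 3 = 0)
-35*5*c(-5, y(-2))*(-1) = -35*5*0*(-1) = -0*(-1) = -35*0 = 0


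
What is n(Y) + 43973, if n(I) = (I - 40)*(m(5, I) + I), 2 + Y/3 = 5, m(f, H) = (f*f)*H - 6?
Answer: 36905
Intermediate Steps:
m(f, H) = -6 + H*f² (m(f, H) = f²*H - 6 = H*f² - 6 = -6 + H*f²)
Y = 9 (Y = -6 + 3*5 = -6 + 15 = 9)
n(I) = (-40 + I)*(-6 + 26*I) (n(I) = (I - 40)*((-6 + I*5²) + I) = (-40 + I)*((-6 + I*25) + I) = (-40 + I)*((-6 + 25*I) + I) = (-40 + I)*(-6 + 26*I))
n(Y) + 43973 = (240 - 1046*9 + 26*9²) + 43973 = (240 - 9414 + 26*81) + 43973 = (240 - 9414 + 2106) + 43973 = -7068 + 43973 = 36905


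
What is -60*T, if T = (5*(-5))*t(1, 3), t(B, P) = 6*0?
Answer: 0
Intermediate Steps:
t(B, P) = 0
T = 0 (T = (5*(-5))*0 = -25*0 = 0)
-60*T = -60*0 = 0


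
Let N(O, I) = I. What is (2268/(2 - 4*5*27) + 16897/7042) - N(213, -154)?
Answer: 288281557/1894298 ≈ 152.18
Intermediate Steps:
(2268/(2 - 4*5*27) + 16897/7042) - N(213, -154) = (2268/(2 - 4*5*27) + 16897/7042) - 1*(-154) = (2268/(2 - 20*27) + 16897*(1/7042)) + 154 = (2268/(2 - 540) + 16897/7042) + 154 = (2268/(-538) + 16897/7042) + 154 = (2268*(-1/538) + 16897/7042) + 154 = (-1134/269 + 16897/7042) + 154 = -3440335/1894298 + 154 = 288281557/1894298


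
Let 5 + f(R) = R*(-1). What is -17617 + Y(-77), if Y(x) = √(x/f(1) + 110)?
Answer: -17617 + √4422/6 ≈ -17606.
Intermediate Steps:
f(R) = -5 - R (f(R) = -5 + R*(-1) = -5 - R)
Y(x) = √(110 - x/6) (Y(x) = √(x/(-5 - 1*1) + 110) = √(x/(-5 - 1) + 110) = √(x/(-6) + 110) = √(x*(-⅙) + 110) = √(-x/6 + 110) = √(110 - x/6))
-17617 + Y(-77) = -17617 + √(3960 - 6*(-77))/6 = -17617 + √(3960 + 462)/6 = -17617 + √4422/6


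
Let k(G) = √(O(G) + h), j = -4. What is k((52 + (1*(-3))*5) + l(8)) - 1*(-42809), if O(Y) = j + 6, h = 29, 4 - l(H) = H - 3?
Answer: 42809 + √31 ≈ 42815.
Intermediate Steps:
l(H) = 7 - H (l(H) = 4 - (H - 3) = 4 - (-3 + H) = 4 + (3 - H) = 7 - H)
O(Y) = 2 (O(Y) = -4 + 6 = 2)
k(G) = √31 (k(G) = √(2 + 29) = √31)
k((52 + (1*(-3))*5) + l(8)) - 1*(-42809) = √31 - 1*(-42809) = √31 + 42809 = 42809 + √31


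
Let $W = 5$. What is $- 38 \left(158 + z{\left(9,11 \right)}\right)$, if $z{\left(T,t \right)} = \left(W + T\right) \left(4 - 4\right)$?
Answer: $-6004$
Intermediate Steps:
$z{\left(T,t \right)} = 0$ ($z{\left(T,t \right)} = \left(5 + T\right) \left(4 - 4\right) = \left(5 + T\right) 0 = 0$)
$- 38 \left(158 + z{\left(9,11 \right)}\right) = - 38 \left(158 + 0\right) = \left(-38\right) 158 = -6004$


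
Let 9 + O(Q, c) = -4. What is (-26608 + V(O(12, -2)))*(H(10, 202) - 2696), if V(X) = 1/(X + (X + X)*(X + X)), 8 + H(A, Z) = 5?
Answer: 47613336997/663 ≈ 7.1815e+7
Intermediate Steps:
H(A, Z) = -3 (H(A, Z) = -8 + 5 = -3)
O(Q, c) = -13 (O(Q, c) = -9 - 4 = -13)
V(X) = 1/(X + 4*X**2) (V(X) = 1/(X + (2*X)*(2*X)) = 1/(X + 4*X**2))
(-26608 + V(O(12, -2)))*(H(10, 202) - 2696) = (-26608 + 1/((-13)*(1 + 4*(-13))))*(-3 - 2696) = (-26608 - 1/(13*(1 - 52)))*(-2699) = (-26608 - 1/13/(-51))*(-2699) = (-26608 - 1/13*(-1/51))*(-2699) = (-26608 + 1/663)*(-2699) = -17641103/663*(-2699) = 47613336997/663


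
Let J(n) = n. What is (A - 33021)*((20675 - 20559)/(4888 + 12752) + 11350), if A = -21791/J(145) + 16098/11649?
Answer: -155798408934575237/413830725 ≈ -3.7648e+8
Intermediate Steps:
A = -83836383/563035 (A = -21791/145 + 16098/11649 = -21791*1/145 + 16098*(1/11649) = -21791/145 + 5366/3883 = -83836383/563035 ≈ -148.90)
(A - 33021)*((20675 - 20559)/(4888 + 12752) + 11350) = (-83836383/563035 - 33021)*((20675 - 20559)/(4888 + 12752) + 11350) = -18675815118*(116/17640 + 11350)/563035 = -18675815118*(116*(1/17640) + 11350)/563035 = -18675815118*(29/4410 + 11350)/563035 = -18675815118/563035*50053529/4410 = -155798408934575237/413830725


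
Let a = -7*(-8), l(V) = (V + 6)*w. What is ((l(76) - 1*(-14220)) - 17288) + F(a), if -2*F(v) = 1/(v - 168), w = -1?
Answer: -705599/224 ≈ -3150.0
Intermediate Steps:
l(V) = -6 - V (l(V) = (V + 6)*(-1) = (6 + V)*(-1) = -6 - V)
a = 56
F(v) = -1/(2*(-168 + v)) (F(v) = -1/(2*(v - 168)) = -1/(2*(-168 + v)))
((l(76) - 1*(-14220)) - 17288) + F(a) = (((-6 - 1*76) - 1*(-14220)) - 17288) - 1/(-336 + 2*56) = (((-6 - 76) + 14220) - 17288) - 1/(-336 + 112) = ((-82 + 14220) - 17288) - 1/(-224) = (14138 - 17288) - 1*(-1/224) = -3150 + 1/224 = -705599/224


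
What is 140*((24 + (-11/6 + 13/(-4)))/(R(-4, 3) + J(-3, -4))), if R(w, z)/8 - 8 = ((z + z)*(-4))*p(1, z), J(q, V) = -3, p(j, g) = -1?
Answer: 7945/759 ≈ 10.468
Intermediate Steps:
R(w, z) = 64 + 64*z (R(w, z) = 64 + 8*(((z + z)*(-4))*(-1)) = 64 + 8*(((2*z)*(-4))*(-1)) = 64 + 8*(-8*z*(-1)) = 64 + 8*(8*z) = 64 + 64*z)
140*((24 + (-11/6 + 13/(-4)))/(R(-4, 3) + J(-3, -4))) = 140*((24 + (-11/6 + 13/(-4)))/((64 + 64*3) - 3)) = 140*((24 + (-11*1/6 + 13*(-1/4)))/((64 + 192) - 3)) = 140*((24 + (-11/6 - 13/4))/(256 - 3)) = 140*((24 - 61/12)/253) = 140*((227/12)*(1/253)) = 140*(227/3036) = 7945/759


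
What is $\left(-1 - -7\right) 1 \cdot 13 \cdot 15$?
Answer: $1170$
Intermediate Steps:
$\left(-1 - -7\right) 1 \cdot 13 \cdot 15 = \left(-1 + 7\right) 13 \cdot 15 = 6 \cdot 13 \cdot 15 = 78 \cdot 15 = 1170$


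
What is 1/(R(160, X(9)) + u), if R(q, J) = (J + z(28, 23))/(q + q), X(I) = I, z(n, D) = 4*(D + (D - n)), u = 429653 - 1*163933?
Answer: 320/85030481 ≈ 3.7634e-6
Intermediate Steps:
u = 265720 (u = 429653 - 163933 = 265720)
z(n, D) = -4*n + 8*D (z(n, D) = 4*(-n + 2*D) = -4*n + 8*D)
R(q, J) = (72 + J)/(2*q) (R(q, J) = (J + (-4*28 + 8*23))/(q + q) = (J + (-112 + 184))/((2*q)) = (J + 72)*(1/(2*q)) = (72 + J)*(1/(2*q)) = (72 + J)/(2*q))
1/(R(160, X(9)) + u) = 1/((½)*(72 + 9)/160 + 265720) = 1/((½)*(1/160)*81 + 265720) = 1/(81/320 + 265720) = 1/(85030481/320) = 320/85030481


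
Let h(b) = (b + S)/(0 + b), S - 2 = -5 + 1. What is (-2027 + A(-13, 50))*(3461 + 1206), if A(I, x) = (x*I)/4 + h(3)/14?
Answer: -214583993/21 ≈ -1.0218e+7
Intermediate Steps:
S = -2 (S = 2 + (-5 + 1) = 2 - 4 = -2)
h(b) = (-2 + b)/b (h(b) = (b - 2)/(0 + b) = (-2 + b)/b)
A(I, x) = 1/42 + I*x/4 (A(I, x) = (x*I)/4 + ((-2 + 3)/3)/14 = (I*x)*(¼) + ((⅓)*1)*(1/14) = I*x/4 + (⅓)*(1/14) = I*x/4 + 1/42 = 1/42 + I*x/4)
(-2027 + A(-13, 50))*(3461 + 1206) = (-2027 + (1/42 + (¼)*(-13)*50))*(3461 + 1206) = (-2027 + (1/42 - 325/2))*4667 = (-2027 - 3412/21)*4667 = -45979/21*4667 = -214583993/21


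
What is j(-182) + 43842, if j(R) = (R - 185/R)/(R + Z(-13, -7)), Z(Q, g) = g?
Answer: 1508110055/34398 ≈ 43843.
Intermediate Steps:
j(R) = (R - 185/R)/(-7 + R) (j(R) = (R - 185/R)/(R - 7) = (R - 185/R)/(-7 + R))
j(-182) + 43842 = (-185 + (-182)²)/((-182)*(-7 - 182)) + 43842 = -1/182*(-185 + 33124)/(-189) + 43842 = -1/182*(-1/189)*32939 + 43842 = 32939/34398 + 43842 = 1508110055/34398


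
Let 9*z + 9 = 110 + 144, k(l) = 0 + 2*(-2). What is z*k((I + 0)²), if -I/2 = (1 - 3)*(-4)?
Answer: -980/9 ≈ -108.89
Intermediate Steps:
I = -16 (I = -2*(1 - 3)*(-4) = -(-4)*(-4) = -2*8 = -16)
k(l) = -4 (k(l) = 0 - 4 = -4)
z = 245/9 (z = -1 + (110 + 144)/9 = -1 + (⅑)*254 = -1 + 254/9 = 245/9 ≈ 27.222)
z*k((I + 0)²) = (245/9)*(-4) = -980/9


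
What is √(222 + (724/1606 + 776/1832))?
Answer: √7536370193561/183887 ≈ 14.929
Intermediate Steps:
√(222 + (724/1606 + 776/1832)) = √(222 + (724*(1/1606) + 776*(1/1832))) = √(222 + (362/803 + 97/229)) = √(222 + 160789/183887) = √(40983703/183887) = √7536370193561/183887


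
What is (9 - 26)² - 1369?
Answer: -1080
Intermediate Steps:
(9 - 26)² - 1369 = (-17)² - 1369 = 289 - 1369 = -1080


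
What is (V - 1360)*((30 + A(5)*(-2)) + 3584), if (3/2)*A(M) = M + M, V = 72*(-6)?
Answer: -19357184/3 ≈ -6.4524e+6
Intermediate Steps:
V = -432
A(M) = 4*M/3 (A(M) = 2*(M + M)/3 = 2*(2*M)/3 = 4*M/3)
(V - 1360)*((30 + A(5)*(-2)) + 3584) = (-432 - 1360)*((30 + ((4/3)*5)*(-2)) + 3584) = -1792*((30 + (20/3)*(-2)) + 3584) = -1792*((30 - 40/3) + 3584) = -1792*(50/3 + 3584) = -1792*10802/3 = -19357184/3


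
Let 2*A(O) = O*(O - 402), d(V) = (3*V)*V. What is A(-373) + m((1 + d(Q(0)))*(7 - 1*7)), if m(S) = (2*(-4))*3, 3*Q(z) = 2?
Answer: 289027/2 ≈ 1.4451e+5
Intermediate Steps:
Q(z) = ⅔ (Q(z) = (⅓)*2 = ⅔)
d(V) = 3*V²
A(O) = O*(-402 + O)/2 (A(O) = (O*(O - 402))/2 = (O*(-402 + O))/2 = O*(-402 + O)/2)
m(S) = -24 (m(S) = -8*3 = -24)
A(-373) + m((1 + d(Q(0)))*(7 - 1*7)) = (½)*(-373)*(-402 - 373) - 24 = (½)*(-373)*(-775) - 24 = 289075/2 - 24 = 289027/2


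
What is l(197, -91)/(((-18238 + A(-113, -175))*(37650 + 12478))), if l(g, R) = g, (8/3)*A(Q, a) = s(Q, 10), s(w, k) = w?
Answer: -197/916358638 ≈ -2.1498e-7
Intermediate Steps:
A(Q, a) = 3*Q/8
l(197, -91)/(((-18238 + A(-113, -175))*(37650 + 12478))) = 197/(((-18238 + (3/8)*(-113))*(37650 + 12478))) = 197/(((-18238 - 339/8)*50128)) = 197/((-146243/8*50128)) = 197/(-916358638) = 197*(-1/916358638) = -197/916358638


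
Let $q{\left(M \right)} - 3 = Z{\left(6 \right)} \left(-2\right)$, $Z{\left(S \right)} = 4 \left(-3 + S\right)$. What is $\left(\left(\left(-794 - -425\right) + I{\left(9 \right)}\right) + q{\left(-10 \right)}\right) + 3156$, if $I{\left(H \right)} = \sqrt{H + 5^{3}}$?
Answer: $2766 + \sqrt{134} \approx 2777.6$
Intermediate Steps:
$I{\left(H \right)} = \sqrt{125 + H}$ ($I{\left(H \right)} = \sqrt{H + 125} = \sqrt{125 + H}$)
$Z{\left(S \right)} = -12 + 4 S$
$q{\left(M \right)} = -21$ ($q{\left(M \right)} = 3 + \left(-12 + 4 \cdot 6\right) \left(-2\right) = 3 + \left(-12 + 24\right) \left(-2\right) = 3 + 12 \left(-2\right) = 3 - 24 = -21$)
$\left(\left(\left(-794 - -425\right) + I{\left(9 \right)}\right) + q{\left(-10 \right)}\right) + 3156 = \left(\left(\left(-794 - -425\right) + \sqrt{125 + 9}\right) - 21\right) + 3156 = \left(\left(\left(-794 + 425\right) + \sqrt{134}\right) - 21\right) + 3156 = \left(\left(-369 + \sqrt{134}\right) - 21\right) + 3156 = \left(-390 + \sqrt{134}\right) + 3156 = 2766 + \sqrt{134}$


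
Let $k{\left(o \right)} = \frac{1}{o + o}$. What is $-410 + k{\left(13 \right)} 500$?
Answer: $- \frac{5080}{13} \approx -390.77$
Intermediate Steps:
$k{\left(o \right)} = \frac{1}{2 o}$
$-410 + k{\left(13 \right)} 500 = -410 + \frac{1}{2 \cdot 13} \cdot 500 = -410 + \frac{1}{2} \cdot \frac{1}{13} \cdot 500 = -410 + \frac{1}{26} \cdot 500 = -410 + \frac{250}{13} = - \frac{5080}{13}$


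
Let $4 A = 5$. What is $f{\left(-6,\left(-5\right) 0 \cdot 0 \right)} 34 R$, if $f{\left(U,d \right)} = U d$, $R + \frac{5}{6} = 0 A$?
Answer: $0$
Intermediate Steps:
$A = \frac{5}{4}$ ($A = \frac{1}{4} \cdot 5 = \frac{5}{4} \approx 1.25$)
$R = - \frac{5}{6}$ ($R = - \frac{5}{6} + 0 \cdot \frac{5}{4} = - \frac{5}{6} + 0 = - \frac{5}{6} \approx -0.83333$)
$f{\left(-6,\left(-5\right) 0 \cdot 0 \right)} 34 R = - 6 \left(-5\right) 0 \cdot 0 \cdot 34 \left(- \frac{5}{6}\right) = - 6 \cdot 0 \cdot 0 \cdot 34 \left(- \frac{5}{6}\right) = \left(-6\right) 0 \cdot 34 \left(- \frac{5}{6}\right) = 0 \cdot 34 \left(- \frac{5}{6}\right) = 0 \left(- \frac{5}{6}\right) = 0$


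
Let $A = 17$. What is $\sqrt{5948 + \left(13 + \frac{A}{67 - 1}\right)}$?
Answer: $\frac{\sqrt{25967238}}{66} \approx 77.209$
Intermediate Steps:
$\sqrt{5948 + \left(13 + \frac{A}{67 - 1}\right)} = \sqrt{5948 + \left(13 + \frac{1}{67 - 1} \cdot 17\right)} = \sqrt{5948 + \left(13 + \frac{1}{66} \cdot 17\right)} = \sqrt{5948 + \left(13 + \frac{17}{66}\right)} = \sqrt{5948 + \frac{875}{66}} = \sqrt{\frac{393443}{66}} = \frac{\sqrt{25967238}}{66}$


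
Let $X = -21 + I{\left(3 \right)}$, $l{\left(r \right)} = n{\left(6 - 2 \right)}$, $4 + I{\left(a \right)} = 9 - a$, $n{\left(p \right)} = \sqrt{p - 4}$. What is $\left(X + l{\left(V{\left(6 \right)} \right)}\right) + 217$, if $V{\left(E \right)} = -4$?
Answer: $198$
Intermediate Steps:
$n{\left(p \right)} = \sqrt{-4 + p}$
$I{\left(a \right)} = 5 - a$ ($I{\left(a \right)} = -4 - \left(-9 + a\right) = 5 - a$)
$l{\left(r \right)} = 0$ ($l{\left(r \right)} = \sqrt{-4 + \left(6 - 2\right)} = \sqrt{-4 + 4} = \sqrt{0} = 0$)
$X = -19$ ($X = -21 + \left(5 - 3\right) = -21 + 2 = -19$)
$\left(X + l{\left(V{\left(6 \right)} \right)}\right) + 217 = \left(-19 + 0\right) + 217 = -19 + 217 = 198$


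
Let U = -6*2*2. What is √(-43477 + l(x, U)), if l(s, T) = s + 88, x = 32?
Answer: I*√43357 ≈ 208.22*I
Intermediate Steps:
U = -24 (U = -12*2 = -24)
l(s, T) = 88 + s
√(-43477 + l(x, U)) = √(-43477 + (88 + 32)) = √(-43477 + 120) = √(-43357) = I*√43357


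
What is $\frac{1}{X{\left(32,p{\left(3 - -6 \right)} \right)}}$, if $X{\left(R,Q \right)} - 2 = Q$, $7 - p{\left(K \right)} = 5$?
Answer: $\frac{1}{4} \approx 0.25$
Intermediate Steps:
$p{\left(K \right)} = 2$ ($p{\left(K \right)} = 7 - 5 = 2$)
$X{\left(R,Q \right)} = 2 + Q$
$\frac{1}{X{\left(32,p{\left(3 - -6 \right)} \right)}} = \frac{1}{2 + 2} = \frac{1}{4}$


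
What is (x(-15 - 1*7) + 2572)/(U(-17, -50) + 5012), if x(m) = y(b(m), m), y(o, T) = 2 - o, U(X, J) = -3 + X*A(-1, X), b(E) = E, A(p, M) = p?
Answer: 1298/2513 ≈ 0.51651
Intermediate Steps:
U(X, J) = -3 - X (U(X, J) = -3 + X*(-1) = -3 - X)
x(m) = 2 - m
(x(-15 - 1*7) + 2572)/(U(-17, -50) + 5012) = ((2 - (-15 - 1*7)) + 2572)/((-3 - 1*(-17)) + 5012) = ((2 - (-15 - 7)) + 2572)/((-3 + 17) + 5012) = ((2 - 1*(-22)) + 2572)/(14 + 5012) = ((2 + 22) + 2572)/5026 = (24 + 2572)*(1/5026) = 2596*(1/5026) = 1298/2513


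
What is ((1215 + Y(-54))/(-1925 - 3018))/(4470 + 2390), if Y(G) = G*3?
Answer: -1053/33908980 ≈ -3.1054e-5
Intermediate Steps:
Y(G) = 3*G
((1215 + Y(-54))/(-1925 - 3018))/(4470 + 2390) = ((1215 + 3*(-54))/(-1925 - 3018))/(4470 + 2390) = ((1215 - 162)/(-4943))/6860 = (1053*(-1/4943))*(1/6860) = -1053/4943*1/6860 = -1053/33908980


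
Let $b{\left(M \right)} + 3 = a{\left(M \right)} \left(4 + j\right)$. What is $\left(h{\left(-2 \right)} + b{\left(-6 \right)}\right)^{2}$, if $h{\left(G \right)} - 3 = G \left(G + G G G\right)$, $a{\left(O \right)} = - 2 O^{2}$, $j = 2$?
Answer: $169744$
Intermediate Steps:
$b{\left(M \right)} = -3 - 12 M^{2}$ ($b{\left(M \right)} = -3 + - 2 M^{2} \left(4 + 2\right) = -3 + - 2 M^{2} \cdot 6 = -3 - 12 M^{2}$)
$h{\left(G \right)} = 3 + G \left(G + G^{3}\right)$ ($h{\left(G \right)} = 3 + G \left(G + G G G\right) = 3 + G \left(G + G^{2} G\right) = 3 + G \left(G + G^{3}\right)$)
$\left(h{\left(-2 \right)} + b{\left(-6 \right)}\right)^{2} = \left(\left(3 + \left(-2\right)^{2} + \left(-2\right)^{4}\right) - \left(3 + 12 \left(-6\right)^{2}\right)\right)^{2} = \left(\left(3 + 4 + 16\right) - 435\right)^{2} = \left(23 - 435\right)^{2} = \left(-412\right)^{2} = 169744$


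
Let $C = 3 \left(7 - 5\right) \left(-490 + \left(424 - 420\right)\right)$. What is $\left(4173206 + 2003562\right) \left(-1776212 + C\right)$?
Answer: $-10989260898304$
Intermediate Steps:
$C = -2916$ ($C = 3 \cdot 2 \left(-490 + 4\right) = 6 \left(-486\right) = -2916$)
$\left(4173206 + 2003562\right) \left(-1776212 + C\right) = \left(4173206 + 2003562\right) \left(-1776212 - 2916\right) = 6176768 \left(-1779128\right) = -10989260898304$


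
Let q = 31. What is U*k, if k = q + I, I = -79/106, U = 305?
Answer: 978135/106 ≈ 9227.7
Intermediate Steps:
I = -79/106 (I = -79*1/106 = -79/106 ≈ -0.74528)
k = 3207/106 (k = 31 - 79/106 = 3207/106 ≈ 30.255)
U*k = 305*(3207/106) = 978135/106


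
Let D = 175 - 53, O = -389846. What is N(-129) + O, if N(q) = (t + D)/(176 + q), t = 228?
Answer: -18322412/47 ≈ -3.8984e+5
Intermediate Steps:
D = 122
N(q) = 350/(176 + q) (N(q) = (228 + 122)/(176 + q) = 350/(176 + q))
N(-129) + O = 350/(176 - 129) - 389846 = 350/47 - 389846 = -18322412/47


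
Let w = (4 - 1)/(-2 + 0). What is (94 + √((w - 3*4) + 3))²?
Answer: (188 + I*√42)²/4 ≈ 8825.5 + 609.19*I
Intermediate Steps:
w = -3/2 (w = 3/(-2) = 3*(-½) = -3/2 ≈ -1.5000)
(94 + √((w - 3*4) + 3))² = (94 + √((-3/2 - 3*4) + 3))² = (94 + √((-3/2 - 12) + 3))² = (94 + √(-27/2 + 3))² = (94 + √(-21/2))² = (94 + I*√42/2)²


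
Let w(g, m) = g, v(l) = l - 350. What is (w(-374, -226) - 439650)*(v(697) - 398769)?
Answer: 175315242128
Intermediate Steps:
v(l) = -350 + l
(w(-374, -226) - 439650)*(v(697) - 398769) = (-374 - 439650)*((-350 + 697) - 398769) = -440024*(347 - 398769) = -440024*(-398422) = 175315242128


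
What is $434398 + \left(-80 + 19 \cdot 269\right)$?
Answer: $439429$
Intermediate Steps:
$434398 + \left(-80 + 19 \cdot 269\right) = 434398 + \left(-80 + 5111\right) = 434398 + 5031 = 439429$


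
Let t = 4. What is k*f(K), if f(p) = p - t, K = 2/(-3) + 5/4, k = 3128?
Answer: -32062/3 ≈ -10687.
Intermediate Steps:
K = 7/12 (K = 2*(-1/3) + 5*(1/4) = -2/3 + 5/4 = 7/12 ≈ 0.58333)
f(p) = -4 + p (f(p) = p - 1*4 = p - 4 = -4 + p)
k*f(K) = 3128*(-4 + 7/12) = 3128*(-41/12) = -32062/3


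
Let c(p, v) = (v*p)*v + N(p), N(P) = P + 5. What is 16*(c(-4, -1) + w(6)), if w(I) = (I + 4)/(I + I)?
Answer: -104/3 ≈ -34.667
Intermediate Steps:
N(P) = 5 + P
w(I) = (4 + I)/(2*I) (w(I) = (4 + I)/((2*I)) = (4 + I)*(1/(2*I)) = (4 + I)/(2*I))
c(p, v) = 5 + p + p*v² (c(p, v) = (v*p)*v + (5 + p) = (p*v)*v + (5 + p) = p*v² + (5 + p) = 5 + p + p*v²)
16*(c(-4, -1) + w(6)) = 16*((5 - 4 - 4*(-1)²) + (½)*(4 + 6)/6) = 16*((5 - 4 - 4*1) + (½)*(⅙)*10) = 16*((5 - 4 - 4) + ⅚) = 16*(-3 + ⅚) = 16*(-13/6) = -104/3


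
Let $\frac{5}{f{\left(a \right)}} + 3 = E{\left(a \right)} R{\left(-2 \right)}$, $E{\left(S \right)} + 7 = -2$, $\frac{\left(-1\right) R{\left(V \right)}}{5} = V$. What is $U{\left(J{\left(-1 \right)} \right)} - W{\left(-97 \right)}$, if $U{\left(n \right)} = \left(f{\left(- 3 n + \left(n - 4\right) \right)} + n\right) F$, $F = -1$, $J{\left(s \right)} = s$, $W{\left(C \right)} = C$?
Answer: $\frac{9119}{93} \approx 98.054$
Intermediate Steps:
$R{\left(V \right)} = - 5 V$
$E{\left(S \right)} = -9$ ($E{\left(S \right)} = -7 - 2 = -9$)
$f{\left(a \right)} = - \frac{5}{93}$ ($f{\left(a \right)} = \frac{5}{-3 - 9 \left(\left(-5\right) \left(-2\right)\right)} = \frac{5}{-3 - 90} = \frac{5}{-93} = 5 \left(- \frac{1}{93}\right) = - \frac{5}{93}$)
$U{\left(n \right)} = \frac{5}{93} - n$ ($U{\left(n \right)} = \left(- \frac{5}{93} + n\right) \left(-1\right) = \frac{5}{93} - n$)
$U{\left(J{\left(-1 \right)} \right)} - W{\left(-97 \right)} = \left(\frac{5}{93} - -1\right) - -97 = \left(\frac{5}{93} + 1\right) + 97 = \frac{98}{93} + 97 = \frac{9119}{93}$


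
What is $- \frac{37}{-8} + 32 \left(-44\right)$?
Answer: $- \frac{11227}{8} \approx -1403.4$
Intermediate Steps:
$- \frac{37}{-8} + 32 \left(-44\right) = \left(-37\right) \left(- \frac{1}{8}\right) - 1408 = \frac{37}{8} - 1408 = - \frac{11227}{8}$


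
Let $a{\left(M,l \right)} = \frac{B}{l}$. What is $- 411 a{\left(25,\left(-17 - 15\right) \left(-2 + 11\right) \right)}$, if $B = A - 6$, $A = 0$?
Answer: $- \frac{137}{16} \approx -8.5625$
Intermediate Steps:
$B = -6$ ($B = 0 - 6 = -6$)
$a{\left(M,l \right)} = - \frac{6}{l}$
$- 411 a{\left(25,\left(-17 - 15\right) \left(-2 + 11\right) \right)} = - 411 \left(- \frac{6}{\left(-17 - 15\right) \left(-2 + 11\right)}\right) = - 411 \left(- \frac{6}{\left(-32\right) 9}\right) = - 411 \left(- \frac{6}{-288}\right) = - 411 \left(\left(-6\right) \left(- \frac{1}{288}\right)\right) = \left(-411\right) \frac{1}{48} = - \frac{137}{16}$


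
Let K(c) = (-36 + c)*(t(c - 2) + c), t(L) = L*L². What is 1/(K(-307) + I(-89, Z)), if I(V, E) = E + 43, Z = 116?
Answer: 1/10119850207 ≈ 9.8816e-11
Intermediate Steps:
t(L) = L³
K(c) = (-36 + c)*(c + (-2 + c)³) (K(c) = (-36 + c)*((c - 2)³ + c) = (-36 + c)*((-2 + c)³ + c) = (-36 + c)*(c + (-2 + c)³))
I(V, E) = 43 + E
1/(K(-307) + I(-89, Z)) = 1/((288 + (-307)⁴ - 476*(-307) - 42*(-307)³ + 229*(-307)²) + (43 + 116)) = 1/((288 + 8882874001 + 146132 - 42*(-28934443) + 229*94249) + 159) = 1/((288 + 8882874001 + 146132 + 1215246606 + 21583021) + 159) = 1/(10119850048 + 159) = 1/10119850207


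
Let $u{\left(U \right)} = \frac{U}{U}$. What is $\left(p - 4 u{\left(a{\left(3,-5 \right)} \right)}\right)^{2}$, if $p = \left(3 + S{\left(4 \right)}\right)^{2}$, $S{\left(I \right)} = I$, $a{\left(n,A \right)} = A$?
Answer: $2025$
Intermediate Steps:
$u{\left(U \right)} = 1$
$p = 49$ ($p = \left(3 + 4\right)^{2} = 7^{2} = 49$)
$\left(p - 4 u{\left(a{\left(3,-5 \right)} \right)}\right)^{2} = \left(49 - 4\right)^{2} = 45^{2} = 2025$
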